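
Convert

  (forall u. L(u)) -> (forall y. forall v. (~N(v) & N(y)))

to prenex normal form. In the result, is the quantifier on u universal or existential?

existential

First replace A → B with ¬A ∨ B.
  ~(forall u. L(u)) | (forall y. forall v. (~N(v) & N(y)))
Push ¬ through the quantifiers and connectives to reach negation normal form:
  (exists u. ~L(u)) | (forall y. forall v. (~N(v) & N(y)))
All bound variables are already distinct, so no renaming is needed.
Finally move all quantifiers to the prefix:
  exists u. forall y. forall v. (~L(u) | ~N(v) & N(y))
The quantifier forall u sits under an odd number of negations (counting the antecedent side of each →), so it flips to exists u.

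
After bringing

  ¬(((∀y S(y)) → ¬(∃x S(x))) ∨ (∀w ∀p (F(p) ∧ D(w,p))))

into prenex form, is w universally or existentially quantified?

existential

Rewrite implications/biconditionals: A → B as ¬A ∨ B.
  ¬(¬(∀y S(y)) ∨ ¬(∃x S(x)) ∨ (∀w ∀p (F(p) ∧ D(w,p))))
Move each ¬ inward, flipping quantifiers it crosses:
  (∀y S(y)) ∧ (∃x S(x)) ∧ (∃w ∃p (¬F(p) ∨ ¬D(w,p)))
All bound variables are already distinct, so no renaming is needed.
Finally move all quantifiers to the prefix:
  ∀y ∃x ∃w ∃p (S(y) ∧ S(x) ∧ (¬F(p) ∨ ¬D(w,p)))
The quantifier ∀w sits under an odd number of negations (counting the antecedent side of each →), so it flips to ∃w.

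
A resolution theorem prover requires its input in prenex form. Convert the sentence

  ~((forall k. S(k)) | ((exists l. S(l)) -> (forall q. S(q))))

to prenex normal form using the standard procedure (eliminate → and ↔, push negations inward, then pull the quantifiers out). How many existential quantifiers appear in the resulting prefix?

3

Eliminate → and ↔ using ¬ and ∨.
  ~((forall k. S(k)) | ~(exists l. S(l)) | (forall q. S(q)))
Drive negations inward (¬∀x A ≡ ∃x ¬A, ¬∃x A ≡ ∀x ¬A, De Morgan for ∧/∨):
  (exists k. ~S(k)) & (exists l. S(l)) & (exists q. ~S(q))
All bound variables are already distinct, so no renaming is needed.
Pull the quantifiers to the front (each side's bound variable is not free in the other side):
  exists k. exists l. exists q. (~S(k) & S(l) & ~S(q))
The prefix is exists k exists l exists q: 0 universal, 3 existential.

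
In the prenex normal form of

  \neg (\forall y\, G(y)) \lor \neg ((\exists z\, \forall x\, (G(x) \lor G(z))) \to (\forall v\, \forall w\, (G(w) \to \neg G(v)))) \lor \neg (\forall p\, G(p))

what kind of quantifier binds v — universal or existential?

Rewrite implications/biconditionals: A → B as ¬A ∨ B.
  \neg (\forall y\, G(y)) \lor \neg (\neg (\exists z\, \forall x\, (G(x) \lor G(z))) \lor (\forall v\, \forall w\, (\neg G(w) \lor \neg G(v)))) \lor \neg (\forall p\, G(p))
Push ¬ through the quantifiers and connectives to reach negation normal form:
  (\exists y\, \neg G(y)) \lor (\exists z\, \forall x\, (G(x) \lor G(z))) \land (\exists v\, \exists w\, (G(w) \land G(v))) \lor (\exists p\, \neg G(p))
All bound variables are already distinct, so no renaming is needed.
Pull the quantifiers to the front (each side's bound variable is not free in the other side):
  \exists y\, \exists z\, \forall x\, \exists v\, \exists w\, \exists p\, (\neg G(y) \lor (G(x) \lor G(z)) \land G(w) \land G(v) \lor \neg G(p))
The quantifier \forall v sits under an odd number of negations (counting the antecedent side of each →), so it flips to \exists v.

existential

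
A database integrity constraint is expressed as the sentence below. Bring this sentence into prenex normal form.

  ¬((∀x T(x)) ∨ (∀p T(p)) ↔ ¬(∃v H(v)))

∀x ∀p ∃v ∀y1 ∃w ∃u1 ((T(x) ∨ T(p)) ∧ H(v) ∨ ¬H(y1) ∧ ¬T(w) ∧ ¬T(u1))

Eliminate → and ↔ using ¬ and ∨; A ↔ B as (¬A ∨ B) ∧ (¬B ∨ A).
  ¬((¬((∀x T(x)) ∨ (∀p T(p))) ∨ ¬(∃v H(v))) ∧ (¬¬(∃v H(v)) ∨ (∀x T(x)) ∨ (∀p T(p))))
Drive negations inward (¬∀x A ≡ ∃x ¬A, ¬∃x A ≡ ∀x ¬A, De Morgan for ∧/∨):
  ((∀x T(x)) ∨ (∀p T(p))) ∧ (∃v H(v)) ∨ (∀v ¬H(v)) ∧ (∃x ¬T(x)) ∧ (∃p ¬T(p))
Give each quantifier a distinct variable: v↦y1, x↦w, p↦u1.
  ((∀x T(x)) ∨ (∀p T(p))) ∧ (∃v H(v)) ∨ (∀y1 ¬H(y1)) ∧ (∃w ¬T(w)) ∧ (∃u1 ¬T(u1))
Pull the quantifiers to the front (each side's bound variable is not free in the other side):
  ∀x ∀p ∃v ∀y1 ∃w ∃u1 ((T(x) ∨ T(p)) ∧ H(v) ∨ ¬H(y1) ∧ ¬T(w) ∧ ¬T(u1))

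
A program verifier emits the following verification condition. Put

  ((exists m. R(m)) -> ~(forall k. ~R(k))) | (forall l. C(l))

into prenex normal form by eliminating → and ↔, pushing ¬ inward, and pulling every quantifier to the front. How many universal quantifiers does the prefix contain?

2

Rewrite implications/biconditionals: A → B as ¬A ∨ B.
  ~(exists m. R(m)) | ~(forall k. ~R(k)) | (forall l. C(l))
Drive negations inward (¬∀x A ≡ ∃x ¬A, ¬∃x A ≡ ∀x ¬A, De Morgan for ∧/∨):
  (forall m. ~R(m)) | (exists k. R(k)) | (forall l. C(l))
Finally move all quantifiers to the prefix:
  forall m. exists k. forall l. (~R(m) | R(k) | C(l))
The prefix is forall m exists k forall l: 2 universal, 1 existential.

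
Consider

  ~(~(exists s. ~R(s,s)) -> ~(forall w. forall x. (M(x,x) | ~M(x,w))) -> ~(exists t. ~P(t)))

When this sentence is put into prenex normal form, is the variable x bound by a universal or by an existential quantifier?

existential

First replace A → B with ¬A ∨ B.
  ~(~~(exists s. ~R(s,s)) | ~~(forall w. forall x. (M(x,x) | ~M(x,w))) | ~(exists t. ~P(t)))
Push ¬ through the quantifiers and connectives to reach negation normal form:
  (forall s. R(s,s)) & (exists w. exists x. (~M(x,x) & M(x,w))) & (exists t. ~P(t))
All bound variables are already distinct, so no renaming is needed.
Extract every quantifier outward, since the variables are now distinct and don't occur free across branches:
  forall s. exists w. exists x. exists t. (R(s,s) & ~M(x,x) & M(x,w) & ~P(t))
The quantifier forall x sits under an odd number of negations (counting the antecedent side of each →), so it flips to exists x.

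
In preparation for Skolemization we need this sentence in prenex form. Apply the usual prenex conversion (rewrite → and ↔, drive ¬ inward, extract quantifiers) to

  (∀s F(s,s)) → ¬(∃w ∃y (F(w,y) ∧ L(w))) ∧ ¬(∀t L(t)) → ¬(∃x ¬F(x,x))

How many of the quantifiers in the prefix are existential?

First replace A → B with ¬A ∨ B.
  ¬(∀s F(s,s)) ∨ ¬(¬(∃w ∃y (F(w,y) ∧ L(w))) ∧ ¬(∀t L(t))) ∨ ¬(∃x ¬F(x,x))
Drive negations inward (¬∀x A ≡ ∃x ¬A, ¬∃x A ≡ ∀x ¬A, De Morgan for ∧/∨):
  (∃s ¬F(s,s)) ∨ (∃w ∃y (F(w,y) ∧ L(w))) ∨ (∀t L(t)) ∨ (∀x F(x,x))
All bound variables are already distinct, so no renaming is needed.
Pull the quantifiers to the front (each side's bound variable is not free in the other side):
  ∃s ∃w ∃y ∀t ∀x (¬F(s,s) ∨ F(w,y) ∧ L(w) ∨ L(t) ∨ F(x,x))
The prefix is ∃s ∃w ∃y ∀t ∀x: 2 universal, 3 existential.

3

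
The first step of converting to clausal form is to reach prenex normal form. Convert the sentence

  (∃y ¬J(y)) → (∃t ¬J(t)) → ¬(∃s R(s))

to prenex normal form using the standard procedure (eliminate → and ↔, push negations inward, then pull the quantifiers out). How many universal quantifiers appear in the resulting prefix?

3

Rewrite implications/biconditionals: A → B as ¬A ∨ B.
  ¬(∃y ¬J(y)) ∨ ¬(∃t ¬J(t)) ∨ ¬(∃s R(s))
Move each ¬ inward, flipping quantifiers it crosses:
  (∀y J(y)) ∨ (∀t J(t)) ∨ (∀s ¬R(s))
All bound variables are already distinct, so no renaming is needed.
Finally move all quantifiers to the prefix:
  ∀y ∀t ∀s (J(y) ∨ J(t) ∨ ¬R(s))
The prefix is ∀y ∀t ∀s: 3 universal, 0 existential.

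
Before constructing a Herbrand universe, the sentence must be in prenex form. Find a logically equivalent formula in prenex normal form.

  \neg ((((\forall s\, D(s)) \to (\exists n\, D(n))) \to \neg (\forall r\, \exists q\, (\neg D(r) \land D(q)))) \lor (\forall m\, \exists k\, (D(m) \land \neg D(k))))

Eliminate → and ↔ using ¬ and ∨.
  \neg (\neg (\neg (\forall s\, D(s)) \lor (\exists n\, D(n))) \lor \neg (\forall r\, \exists q\, (\neg D(r) \land D(q))) \lor (\forall m\, \exists k\, (D(m) \land \neg D(k))))
Move each ¬ inward, flipping quantifiers it crosses:
  ((\exists s\, \neg D(s)) \lor (\exists n\, D(n))) \land (\forall r\, \exists q\, (\neg D(r) \land D(q))) \land (\exists m\, \forall k\, (\neg D(m) \lor D(k)))
All bound variables are already distinct, so no renaming is needed.
Finally move all quantifiers to the prefix:
  \exists s\, \exists n\, \forall r\, \exists q\, \exists m\, \forall k\, ((\neg D(s) \lor D(n)) \land \neg D(r) \land D(q) \land (\neg D(m) \lor D(k)))

\exists s\, \exists n\, \forall r\, \exists q\, \exists m\, \forall k\, ((\neg D(s) \lor D(n)) \land \neg D(r) \land D(q) \land (\neg D(m) \lor D(k)))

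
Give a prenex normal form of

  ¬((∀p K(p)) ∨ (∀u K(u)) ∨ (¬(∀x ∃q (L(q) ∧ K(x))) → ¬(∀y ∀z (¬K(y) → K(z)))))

∃p ∃u ∃x ∀q ∀y ∀z (¬K(p) ∧ ¬K(u) ∧ (¬L(q) ∨ ¬K(x)) ∧ (K(y) ∨ K(z)))

Rewrite implications/biconditionals: A → B as ¬A ∨ B.
  ¬((∀p K(p)) ∨ (∀u K(u)) ∨ ¬¬(∀x ∃q (L(q) ∧ K(x))) ∨ ¬(∀y ∀z (¬¬K(y) ∨ K(z))))
Move each ¬ inward, flipping quantifiers it crosses:
  (∃p ¬K(p)) ∧ (∃u ¬K(u)) ∧ (∃x ∀q (¬L(q) ∨ ¬K(x))) ∧ (∀y ∀z (K(y) ∨ K(z)))
Finally move all quantifiers to the prefix:
  ∃p ∃u ∃x ∀q ∀y ∀z (¬K(p) ∧ ¬K(u) ∧ (¬L(q) ∨ ¬K(x)) ∧ (K(y) ∨ K(z)))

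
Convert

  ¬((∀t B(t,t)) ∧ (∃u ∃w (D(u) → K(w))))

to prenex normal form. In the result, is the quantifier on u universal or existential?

universal

First replace A → B with ¬A ∨ B.
  ¬((∀t B(t,t)) ∧ (∃u ∃w (¬D(u) ∨ K(w))))
Drive negations inward (¬∀x A ≡ ∃x ¬A, ¬∃x A ≡ ∀x ¬A, De Morgan for ∧/∨):
  (∃t ¬B(t,t)) ∨ (∀u ∀w (D(u) ∧ ¬K(w)))
All bound variables are already distinct, so no renaming is needed.
Extract every quantifier outward, since the variables are now distinct and don't occur free across branches:
  ∃t ∀u ∀w (¬B(t,t) ∨ D(u) ∧ ¬K(w))
The quantifier ∃u sits under an odd number of negations (counting the antecedent side of each →), so it flips to ∀u.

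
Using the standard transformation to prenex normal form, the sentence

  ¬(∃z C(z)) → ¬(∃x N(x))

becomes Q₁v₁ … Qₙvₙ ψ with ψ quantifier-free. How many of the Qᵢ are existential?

First replace A → B with ¬A ∨ B.
  ¬¬(∃z C(z)) ∨ ¬(∃x N(x))
Move each ¬ inward, flipping quantifiers it crosses:
  (∃z C(z)) ∨ (∀x ¬N(x))
All bound variables are already distinct, so no renaming is needed.
Pull the quantifiers to the front (each side's bound variable is not free in the other side):
  ∃z ∀x (C(z) ∨ ¬N(x))
The prefix is ∃z ∀x: 1 universal, 1 existential.

1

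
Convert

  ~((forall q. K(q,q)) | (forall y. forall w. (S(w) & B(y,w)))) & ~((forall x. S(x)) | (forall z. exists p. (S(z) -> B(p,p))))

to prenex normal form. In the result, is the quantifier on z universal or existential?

existential

Eliminate → and ↔ using ¬ and ∨.
  ~((forall q. K(q,q)) | (forall y. forall w. (S(w) & B(y,w)))) & ~((forall x. S(x)) | (forall z. exists p. (~S(z) | B(p,p))))
Drive negations inward (¬∀x A ≡ ∃x ¬A, ¬∃x A ≡ ∀x ¬A, De Morgan for ∧/∨):
  (exists q. ~K(q,q)) & (exists y. exists w. (~S(w) | ~B(y,w))) & (exists x. ~S(x)) & (exists z. forall p. (S(z) & ~B(p,p)))
All bound variables are already distinct, so no renaming is needed.
Extract every quantifier outward, since the variables are now distinct and don't occur free across branches:
  exists q. exists y. exists w. exists x. exists z. forall p. (~K(q,q) & (~S(w) | ~B(y,w)) & ~S(x) & S(z) & ~B(p,p))
The quantifier forall z sits under an odd number of negations (counting the antecedent side of each →), so it flips to exists z.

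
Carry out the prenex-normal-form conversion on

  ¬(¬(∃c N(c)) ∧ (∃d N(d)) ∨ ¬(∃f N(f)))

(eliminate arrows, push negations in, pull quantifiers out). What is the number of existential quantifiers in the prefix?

2

Push ¬ through the quantifiers and connectives to reach negation normal form:
  ((∃c N(c)) ∨ (∀d ¬N(d))) ∧ (∃f N(f))
All bound variables are already distinct, so no renaming is needed.
Finally move all quantifiers to the prefix:
  ∃c ∀d ∃f ((N(c) ∨ ¬N(d)) ∧ N(f))
The prefix is ∃c ∀d ∃f: 1 universal, 2 existential.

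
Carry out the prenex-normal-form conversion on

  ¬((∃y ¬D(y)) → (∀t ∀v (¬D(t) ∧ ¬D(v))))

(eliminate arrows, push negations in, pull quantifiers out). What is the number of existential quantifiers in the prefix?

3

Rewrite implications/biconditionals: A → B as ¬A ∨ B.
  ¬(¬(∃y ¬D(y)) ∨ (∀t ∀v (¬D(t) ∧ ¬D(v))))
Push ¬ through the quantifiers and connectives to reach negation normal form:
  (∃y ¬D(y)) ∧ (∃t ∃v (D(t) ∨ D(v)))
All bound variables are already distinct, so no renaming is needed.
Pull the quantifiers to the front (each side's bound variable is not free in the other side):
  ∃y ∃t ∃v (¬D(y) ∧ (D(t) ∨ D(v)))
The prefix is ∃y ∃t ∃v: 0 universal, 3 existential.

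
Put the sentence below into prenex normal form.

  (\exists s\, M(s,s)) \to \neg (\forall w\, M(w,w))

Eliminate → and ↔ using ¬ and ∨.
  \neg (\exists s\, M(s,s)) \lor \neg (\forall w\, M(w,w))
Push ¬ through the quantifiers and connectives to reach negation normal form:
  (\forall s\, \neg M(s,s)) \lor (\exists w\, \neg M(w,w))
Finally move all quantifiers to the prefix:
  \forall s\, \exists w\, (\neg M(s,s) \lor \neg M(w,w))

\forall s\, \exists w\, (\neg M(s,s) \lor \neg M(w,w))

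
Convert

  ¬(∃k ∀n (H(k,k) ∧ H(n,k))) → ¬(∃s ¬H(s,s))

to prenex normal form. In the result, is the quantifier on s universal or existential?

Eliminate → and ↔ using ¬ and ∨.
  ¬¬(∃k ∀n (H(k,k) ∧ H(n,k))) ∨ ¬(∃s ¬H(s,s))
Push ¬ through the quantifiers and connectives to reach negation normal form:
  (∃k ∀n (H(k,k) ∧ H(n,k))) ∨ (∀s H(s,s))
All bound variables are already distinct, so no renaming is needed.
Finally move all quantifiers to the prefix:
  ∃k ∀n ∀s (H(k,k) ∧ H(n,k) ∨ H(s,s))
The quantifier ∃s sits under an odd number of negations (counting the antecedent side of each →), so it flips to ∀s.

universal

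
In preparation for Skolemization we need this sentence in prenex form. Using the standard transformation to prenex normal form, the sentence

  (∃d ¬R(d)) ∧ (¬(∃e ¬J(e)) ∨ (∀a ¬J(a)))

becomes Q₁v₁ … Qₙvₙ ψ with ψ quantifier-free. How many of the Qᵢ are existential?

1

Move each ¬ inward, flipping quantifiers it crosses:
  (∃d ¬R(d)) ∧ ((∀e J(e)) ∨ (∀a ¬J(a)))
All bound variables are already distinct, so no renaming is needed.
Pull the quantifiers to the front (each side's bound variable is not free in the other side):
  ∃d ∀e ∀a (¬R(d) ∧ (J(e) ∨ ¬J(a)))
The prefix is ∃d ∀e ∀a: 2 universal, 1 existential.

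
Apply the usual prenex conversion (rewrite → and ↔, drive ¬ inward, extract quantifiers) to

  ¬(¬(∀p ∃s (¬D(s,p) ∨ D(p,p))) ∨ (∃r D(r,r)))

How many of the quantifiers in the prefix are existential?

1

Drive negations inward (¬∀x A ≡ ∃x ¬A, ¬∃x A ≡ ∀x ¬A, De Morgan for ∧/∨):
  (∀p ∃s (¬D(s,p) ∨ D(p,p))) ∧ (∀r ¬D(r,r))
Pull the quantifiers to the front (each side's bound variable is not free in the other side):
  ∀p ∃s ∀r ((¬D(s,p) ∨ D(p,p)) ∧ ¬D(r,r))
The prefix is ∀p ∃s ∀r: 2 universal, 1 existential.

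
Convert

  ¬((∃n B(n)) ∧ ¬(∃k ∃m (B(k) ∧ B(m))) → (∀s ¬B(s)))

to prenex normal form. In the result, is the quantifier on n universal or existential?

existential

First replace A → B with ¬A ∨ B.
  ¬(¬((∃n B(n)) ∧ ¬(∃k ∃m (B(k) ∧ B(m)))) ∨ (∀s ¬B(s)))
Drive negations inward (¬∀x A ≡ ∃x ¬A, ¬∃x A ≡ ∀x ¬A, De Morgan for ∧/∨):
  (∃n B(n)) ∧ (∀k ∀m (¬B(k) ∨ ¬B(m))) ∧ (∃s B(s))
All bound variables are already distinct, so no renaming is needed.
Pull the quantifiers to the front (each side's bound variable is not free in the other side):
  ∃n ∀k ∀m ∃s (B(n) ∧ (¬B(k) ∨ ¬B(m)) ∧ B(s))
The quantifier ∃n sits under an even number of negations (counting the antecedent side of each →), so it remains existential.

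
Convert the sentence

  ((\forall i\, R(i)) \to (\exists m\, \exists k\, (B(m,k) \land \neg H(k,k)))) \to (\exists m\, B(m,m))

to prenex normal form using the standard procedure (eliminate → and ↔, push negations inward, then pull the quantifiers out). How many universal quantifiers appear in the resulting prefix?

3

Eliminate → and ↔ using ¬ and ∨.
  \neg (\neg (\forall i\, R(i)) \lor (\exists m\, \exists k\, (B(m,k) \land \neg H(k,k)))) \lor (\exists m\, B(m,m))
Push ¬ through the quantifiers and connectives to reach negation normal form:
  (\forall i\, R(i)) \land (\forall m\, \forall k\, (\neg B(m,k) \lor H(k,k))) \lor (\exists m\, B(m,m))
Standardize variables apart so no two quantifiers bind the same name: m↦x1.
  (\forall i\, R(i)) \land (\forall m\, \forall k\, (\neg B(m,k) \lor H(k,k))) \lor (\exists x1\, B(x1,x1))
Extract every quantifier outward, since the variables are now distinct and don't occur free across branches:
  \forall i\, \forall m\, \forall k\, \exists x1\, (R(i) \land (\neg B(m,k) \lor H(k,k)) \lor B(x1,x1))
The prefix is \forall i \forall m \forall k \exists x1: 3 universal, 1 existential.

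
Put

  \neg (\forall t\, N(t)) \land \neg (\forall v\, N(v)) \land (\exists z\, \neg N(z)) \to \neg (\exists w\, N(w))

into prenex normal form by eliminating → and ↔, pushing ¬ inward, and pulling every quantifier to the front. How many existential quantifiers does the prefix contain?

0

Rewrite implications/biconditionals: A → B as ¬A ∨ B.
  \neg (\neg (\forall t\, N(t)) \land \neg (\forall v\, N(v)) \land (\exists z\, \neg N(z))) \lor \neg (\exists w\, N(w))
Push ¬ through the quantifiers and connectives to reach negation normal form:
  (\forall t\, N(t)) \lor (\forall v\, N(v)) \lor (\forall z\, N(z)) \lor (\forall w\, \neg N(w))
Extract every quantifier outward, since the variables are now distinct and don't occur free across branches:
  \forall t\, \forall v\, \forall z\, \forall w\, (N(t) \lor N(v) \lor N(z) \lor \neg N(w))
The prefix is \forall t \forall v \forall z \forall w: 4 universal, 0 existential.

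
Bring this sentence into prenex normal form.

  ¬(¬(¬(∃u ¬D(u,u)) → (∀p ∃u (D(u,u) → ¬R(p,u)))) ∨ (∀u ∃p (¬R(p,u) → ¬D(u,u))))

∃u ∀p ∃r ∃t ∀v1 ((¬D(u,u) ∨ ¬D(r,r) ∨ ¬R(p,r)) ∧ ¬R(v1,t) ∧ D(t,t))

First replace A → B with ¬A ∨ B.
  ¬(¬(¬¬(∃u ¬D(u,u)) ∨ (∀p ∃u (¬D(u,u) ∨ ¬R(p,u)))) ∨ (∀u ∃p (¬¬R(p,u) ∨ ¬D(u,u))))
Drive negations inward (¬∀x A ≡ ∃x ¬A, ¬∃x A ≡ ∀x ¬A, De Morgan for ∧/∨):
  ((∃u ¬D(u,u)) ∨ (∀p ∃u (¬D(u,u) ∨ ¬R(p,u)))) ∧ (∃u ∀p (¬R(p,u) ∧ D(u,u)))
Rename bound variables to avoid capture: u↦r, u↦t, p↦v1.
  ((∃u ¬D(u,u)) ∨ (∀p ∃r (¬D(r,r) ∨ ¬R(p,r)))) ∧ (∃t ∀v1 (¬R(v1,t) ∧ D(t,t)))
Finally move all quantifiers to the prefix:
  ∃u ∀p ∃r ∃t ∀v1 ((¬D(u,u) ∨ ¬D(r,r) ∨ ¬R(p,r)) ∧ ¬R(v1,t) ∧ D(t,t))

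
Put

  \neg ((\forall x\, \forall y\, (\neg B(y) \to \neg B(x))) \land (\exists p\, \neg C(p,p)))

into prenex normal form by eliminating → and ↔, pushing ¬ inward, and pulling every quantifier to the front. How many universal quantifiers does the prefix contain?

First replace A → B with ¬A ∨ B.
  \neg ((\forall x\, \forall y\, (\neg \neg B(y) \lor \neg B(x))) \land (\exists p\, \neg C(p,p)))
Push ¬ through the quantifiers and connectives to reach negation normal form:
  (\exists x\, \exists y\, (\neg B(y) \land B(x))) \lor (\forall p\, C(p,p))
All bound variables are already distinct, so no renaming is needed.
Pull the quantifiers to the front (each side's bound variable is not free in the other side):
  \exists x\, \exists y\, \forall p\, (\neg B(y) \land B(x) \lor C(p,p))
The prefix is \exists x \exists y \forall p: 1 universal, 2 existential.

1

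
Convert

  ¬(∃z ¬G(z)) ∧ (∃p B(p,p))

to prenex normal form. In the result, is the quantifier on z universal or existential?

Push ¬ through the quantifiers and connectives to reach negation normal form:
  (∀z G(z)) ∧ (∃p B(p,p))
All bound variables are already distinct, so no renaming is needed.
Finally move all quantifiers to the prefix:
  ∀z ∃p (G(z) ∧ B(p,p))
The quantifier ∃z sits under an odd number of negations, so it flips to ∀z.

universal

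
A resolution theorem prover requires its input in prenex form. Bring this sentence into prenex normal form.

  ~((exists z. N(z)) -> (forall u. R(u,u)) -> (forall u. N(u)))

First replace A → B with ¬A ∨ B.
  ~(~(exists z. N(z)) | ~(forall u. R(u,u)) | (forall u. N(u)))
Move each ¬ inward, flipping quantifiers it crosses:
  (exists z. N(z)) & (forall u. R(u,u)) & (exists u. ~N(u))
Give each quantifier a distinct variable: u↦q.
  (exists z. N(z)) & (forall u. R(u,u)) & (exists q. ~N(q))
Finally move all quantifiers to the prefix:
  exists z. forall u. exists q. (N(z) & R(u,u) & ~N(q))

exists z. forall u. exists q. (N(z) & R(u,u) & ~N(q))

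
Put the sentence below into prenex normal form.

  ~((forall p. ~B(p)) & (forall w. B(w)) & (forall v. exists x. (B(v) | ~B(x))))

Push ¬ through the quantifiers and connectives to reach negation normal form:
  (exists p. B(p)) | (exists w. ~B(w)) | (exists v. forall x. (~B(v) & B(x)))
All bound variables are already distinct, so no renaming is needed.
Finally move all quantifiers to the prefix:
  exists p. exists w. exists v. forall x. (B(p) | ~B(w) | ~B(v) & B(x))

exists p. exists w. exists v. forall x. (B(p) | ~B(w) | ~B(v) & B(x))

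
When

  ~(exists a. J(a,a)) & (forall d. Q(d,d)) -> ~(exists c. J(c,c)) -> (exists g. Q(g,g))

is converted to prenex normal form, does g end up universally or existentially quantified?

Rewrite implications/biconditionals: A → B as ¬A ∨ B.
  ~(~(exists a. J(a,a)) & (forall d. Q(d,d))) | ~~(exists c. J(c,c)) | (exists g. Q(g,g))
Drive negations inward (¬∀x A ≡ ∃x ¬A, ¬∃x A ≡ ∀x ¬A, De Morgan for ∧/∨):
  (exists a. J(a,a)) | (exists d. ~Q(d,d)) | (exists c. J(c,c)) | (exists g. Q(g,g))
Extract every quantifier outward, since the variables are now distinct and don't occur free across branches:
  exists a. exists d. exists c. exists g. (J(a,a) | ~Q(d,d) | J(c,c) | Q(g,g))
The quantifier exists g sits under an even number of negations (counting the antecedent side of each →), so it remains existential.

existential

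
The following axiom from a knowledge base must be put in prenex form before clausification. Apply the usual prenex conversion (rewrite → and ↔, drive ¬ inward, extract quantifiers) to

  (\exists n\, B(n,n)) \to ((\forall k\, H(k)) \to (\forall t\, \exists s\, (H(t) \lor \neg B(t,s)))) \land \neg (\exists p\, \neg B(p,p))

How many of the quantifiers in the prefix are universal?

Rewrite implications/biconditionals: A → B as ¬A ∨ B.
  \neg (\exists n\, B(n,n)) \lor (\neg (\forall k\, H(k)) \lor (\forall t\, \exists s\, (H(t) \lor \neg B(t,s)))) \land \neg (\exists p\, \neg B(p,p))
Move each ¬ inward, flipping quantifiers it crosses:
  (\forall n\, \neg B(n,n)) \lor ((\exists k\, \neg H(k)) \lor (\forall t\, \exists s\, (H(t) \lor \neg B(t,s)))) \land (\forall p\, B(p,p))
All bound variables are already distinct, so no renaming is needed.
Extract every quantifier outward, since the variables are now distinct and don't occur free across branches:
  \forall n\, \exists k\, \forall t\, \exists s\, \forall p\, (\neg B(n,n) \lor (\neg H(k) \lor H(t) \lor \neg B(t,s)) \land B(p,p))
The prefix is \forall n \exists k \forall t \exists s \forall p: 3 universal, 2 existential.

3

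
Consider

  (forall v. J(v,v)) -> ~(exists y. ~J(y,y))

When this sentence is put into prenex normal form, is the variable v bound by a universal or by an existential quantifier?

existential

First replace A → B with ¬A ∨ B.
  ~(forall v. J(v,v)) | ~(exists y. ~J(y,y))
Drive negations inward (¬∀x A ≡ ∃x ¬A, ¬∃x A ≡ ∀x ¬A, De Morgan for ∧/∨):
  (exists v. ~J(v,v)) | (forall y. J(y,y))
All bound variables are already distinct, so no renaming is needed.
Finally move all quantifiers to the prefix:
  exists v. forall y. (~J(v,v) | J(y,y))
The quantifier forall v sits under an odd number of negations (counting the antecedent side of each →), so it flips to exists v.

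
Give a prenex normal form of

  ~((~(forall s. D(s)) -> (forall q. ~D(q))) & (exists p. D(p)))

First replace A → B with ¬A ∨ B.
  ~((~~(forall s. D(s)) | (forall q. ~D(q))) & (exists p. D(p)))
Push ¬ through the quantifiers and connectives to reach negation normal form:
  (exists s. ~D(s)) & (exists q. D(q)) | (forall p. ~D(p))
All bound variables are already distinct, so no renaming is needed.
Extract every quantifier outward, since the variables are now distinct and don't occur free across branches:
  exists s. exists q. forall p. (~D(s) & D(q) | ~D(p))

exists s. exists q. forall p. (~D(s) & D(q) | ~D(p))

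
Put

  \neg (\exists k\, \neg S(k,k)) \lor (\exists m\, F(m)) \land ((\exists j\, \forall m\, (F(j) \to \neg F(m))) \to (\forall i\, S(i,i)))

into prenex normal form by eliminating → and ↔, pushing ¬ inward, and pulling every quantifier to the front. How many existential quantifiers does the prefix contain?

Eliminate → and ↔ using ¬ and ∨.
  \neg (\exists k\, \neg S(k,k)) \lor (\exists m\, F(m)) \land (\neg (\exists j\, \forall m\, (\neg F(j) \lor \neg F(m))) \lor (\forall i\, S(i,i)))
Move each ¬ inward, flipping quantifiers it crosses:
  (\forall k\, S(k,k)) \lor (\exists m\, F(m)) \land ((\forall j\, \exists m\, (F(j) \land F(m))) \lor (\forall i\, S(i,i)))
Standardize variables apart so no two quantifiers bind the same name: m↦c.
  (\forall k\, S(k,k)) \lor (\exists m\, F(m)) \land ((\forall j\, \exists c\, (F(j) \land F(c))) \lor (\forall i\, S(i,i)))
Pull the quantifiers to the front (each side's bound variable is not free in the other side):
  \forall k\, \exists m\, \forall j\, \exists c\, \forall i\, (S(k,k) \lor F(m) \land (F(j) \land F(c) \lor S(i,i)))
The prefix is \forall k \exists m \forall j \exists c \forall i: 3 universal, 2 existential.

2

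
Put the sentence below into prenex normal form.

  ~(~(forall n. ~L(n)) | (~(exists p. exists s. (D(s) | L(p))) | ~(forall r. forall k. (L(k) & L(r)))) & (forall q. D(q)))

Push ¬ through the quantifiers and connectives to reach negation normal form:
  (forall n. ~L(n)) & ((exists p. exists s. (D(s) | L(p))) & (forall r. forall k. (L(k) & L(r))) | (exists q. ~D(q)))
Finally move all quantifiers to the prefix:
  forall n. exists p. exists s. forall r. forall k. exists q. (~L(n) & ((D(s) | L(p)) & L(k) & L(r) | ~D(q)))

forall n. exists p. exists s. forall r. forall k. exists q. (~L(n) & ((D(s) | L(p)) & L(k) & L(r) | ~D(q)))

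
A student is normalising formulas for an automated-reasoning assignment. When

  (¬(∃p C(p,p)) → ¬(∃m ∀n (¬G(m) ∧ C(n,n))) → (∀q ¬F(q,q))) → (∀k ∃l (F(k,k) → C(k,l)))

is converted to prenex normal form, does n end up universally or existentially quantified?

existential

Eliminate → and ↔ using ¬ and ∨.
  ¬(¬¬(∃p C(p,p)) ∨ ¬¬(∃m ∀n (¬G(m) ∧ C(n,n))) ∨ (∀q ¬F(q,q))) ∨ (∀k ∃l (¬F(k,k) ∨ C(k,l)))
Push ¬ through the quantifiers and connectives to reach negation normal form:
  (∀p ¬C(p,p)) ∧ (∀m ∃n (G(m) ∨ ¬C(n,n))) ∧ (∃q F(q,q)) ∨ (∀k ∃l (¬F(k,k) ∨ C(k,l)))
Extract every quantifier outward, since the variables are now distinct and don't occur free across branches:
  ∀p ∀m ∃n ∃q ∀k ∃l (¬C(p,p) ∧ (G(m) ∨ ¬C(n,n)) ∧ F(q,q) ∨ ¬F(k,k) ∨ C(k,l))
The quantifier ∀n sits under an odd number of negations (counting the antecedent side of each →), so it flips to ∃n.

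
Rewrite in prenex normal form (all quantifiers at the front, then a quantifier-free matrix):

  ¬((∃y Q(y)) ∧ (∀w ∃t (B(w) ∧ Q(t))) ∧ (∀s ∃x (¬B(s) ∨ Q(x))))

∀y ∃w ∀t ∃s ∀x (¬Q(y) ∨ ¬B(w) ∨ ¬Q(t) ∨ B(s) ∧ ¬Q(x))

Push ¬ through the quantifiers and connectives to reach negation normal form:
  (∀y ¬Q(y)) ∨ (∃w ∀t (¬B(w) ∨ ¬Q(t))) ∨ (∃s ∀x (B(s) ∧ ¬Q(x)))
All bound variables are already distinct, so no renaming is needed.
Pull the quantifiers to the front (each side's bound variable is not free in the other side):
  ∀y ∃w ∀t ∃s ∀x (¬Q(y) ∨ ¬B(w) ∨ ¬Q(t) ∨ B(s) ∧ ¬Q(x))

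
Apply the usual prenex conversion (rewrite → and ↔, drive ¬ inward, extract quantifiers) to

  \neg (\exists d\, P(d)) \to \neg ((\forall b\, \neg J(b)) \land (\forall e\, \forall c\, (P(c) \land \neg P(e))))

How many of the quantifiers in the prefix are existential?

First replace A → B with ¬A ∨ B.
  \neg \neg (\exists d\, P(d)) \lor \neg ((\forall b\, \neg J(b)) \land (\forall e\, \forall c\, (P(c) \land \neg P(e))))
Drive negations inward (¬∀x A ≡ ∃x ¬A, ¬∃x A ≡ ∀x ¬A, De Morgan for ∧/∨):
  (\exists d\, P(d)) \lor (\exists b\, J(b)) \lor (\exists e\, \exists c\, (\neg P(c) \lor P(e)))
Finally move all quantifiers to the prefix:
  \exists d\, \exists b\, \exists e\, \exists c\, (P(d) \lor J(b) \lor \neg P(c) \lor P(e))
The prefix is \exists d \exists b \exists e \exists c: 0 universal, 4 existential.

4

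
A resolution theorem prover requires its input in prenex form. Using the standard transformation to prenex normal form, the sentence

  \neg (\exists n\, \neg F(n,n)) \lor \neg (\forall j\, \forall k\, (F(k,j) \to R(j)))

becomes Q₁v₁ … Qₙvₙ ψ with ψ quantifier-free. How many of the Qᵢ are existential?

2

Rewrite implications/biconditionals: A → B as ¬A ∨ B.
  \neg (\exists n\, \neg F(n,n)) \lor \neg (\forall j\, \forall k\, (\neg F(k,j) \lor R(j)))
Move each ¬ inward, flipping quantifiers it crosses:
  (\forall n\, F(n,n)) \lor (\exists j\, \exists k\, (F(k,j) \land \neg R(j)))
All bound variables are already distinct, so no renaming is needed.
Pull the quantifiers to the front (each side's bound variable is not free in the other side):
  \forall n\, \exists j\, \exists k\, (F(n,n) \lor F(k,j) \land \neg R(j))
The prefix is \forall n \exists j \exists k: 1 universal, 2 existential.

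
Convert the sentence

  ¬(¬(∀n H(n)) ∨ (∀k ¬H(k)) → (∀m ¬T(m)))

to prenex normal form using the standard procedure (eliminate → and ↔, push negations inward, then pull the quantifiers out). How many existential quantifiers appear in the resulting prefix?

2

First replace A → B with ¬A ∨ B.
  ¬(¬(¬(∀n H(n)) ∨ (∀k ¬H(k))) ∨ (∀m ¬T(m)))
Drive negations inward (¬∀x A ≡ ∃x ¬A, ¬∃x A ≡ ∀x ¬A, De Morgan for ∧/∨):
  ((∃n ¬H(n)) ∨ (∀k ¬H(k))) ∧ (∃m T(m))
Pull the quantifiers to the front (each side's bound variable is not free in the other side):
  ∃n ∀k ∃m ((¬H(n) ∨ ¬H(k)) ∧ T(m))
The prefix is ∃n ∀k ∃m: 1 universal, 2 existential.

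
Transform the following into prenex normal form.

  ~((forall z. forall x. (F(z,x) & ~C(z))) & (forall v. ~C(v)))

exists z. exists x. exists v. (~F(z,x) | C(z) | C(v))

Move each ¬ inward, flipping quantifiers it crosses:
  (exists z. exists x. (~F(z,x) | C(z))) | (exists v. C(v))
All bound variables are already distinct, so no renaming is needed.
Finally move all quantifiers to the prefix:
  exists z. exists x. exists v. (~F(z,x) | C(z) | C(v))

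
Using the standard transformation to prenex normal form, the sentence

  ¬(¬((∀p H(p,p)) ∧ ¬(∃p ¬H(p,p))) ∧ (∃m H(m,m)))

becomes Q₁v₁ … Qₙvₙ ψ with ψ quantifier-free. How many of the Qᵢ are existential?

Drive negations inward (¬∀x A ≡ ∃x ¬A, ¬∃x A ≡ ∀x ¬A, De Morgan for ∧/∨):
  (∀p H(p,p)) ∧ (∀p H(p,p)) ∨ (∀m ¬H(m,m))
Give each quantifier a distinct variable: p↦y1.
  (∀p H(p,p)) ∧ (∀y1 H(y1,y1)) ∨ (∀m ¬H(m,m))
Pull the quantifiers to the front (each side's bound variable is not free in the other side):
  ∀p ∀y1 ∀m (H(p,p) ∧ H(y1,y1) ∨ ¬H(m,m))
The prefix is ∀p ∀y1 ∀m: 3 universal, 0 existential.

0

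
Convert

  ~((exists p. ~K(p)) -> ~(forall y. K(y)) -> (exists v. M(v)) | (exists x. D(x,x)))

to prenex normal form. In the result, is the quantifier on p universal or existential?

existential

Rewrite implications/biconditionals: A → B as ¬A ∨ B.
  ~(~(exists p. ~K(p)) | ~~(forall y. K(y)) | (exists v. M(v)) | (exists x. D(x,x)))
Push ¬ through the quantifiers and connectives to reach negation normal form:
  (exists p. ~K(p)) & (exists y. ~K(y)) & (forall v. ~M(v)) & (forall x. ~D(x,x))
Pull the quantifiers to the front (each side's bound variable is not free in the other side):
  exists p. exists y. forall v. forall x. (~K(p) & ~K(y) & ~M(v) & ~D(x,x))
The quantifier exists p sits under an even number of negations (counting the antecedent side of each →), so it remains existential.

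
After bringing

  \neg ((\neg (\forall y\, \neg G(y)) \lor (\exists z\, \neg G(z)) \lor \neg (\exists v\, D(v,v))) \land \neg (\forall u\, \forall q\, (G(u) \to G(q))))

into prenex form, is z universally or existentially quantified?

universal

Rewrite implications/biconditionals: A → B as ¬A ∨ B.
  \neg ((\neg (\forall y\, \neg G(y)) \lor (\exists z\, \neg G(z)) \lor \neg (\exists v\, D(v,v))) \land \neg (\forall u\, \forall q\, (\neg G(u) \lor G(q))))
Push ¬ through the quantifiers and connectives to reach negation normal form:
  (\forall y\, \neg G(y)) \land (\forall z\, G(z)) \land (\exists v\, D(v,v)) \lor (\forall u\, \forall q\, (\neg G(u) \lor G(q)))
All bound variables are already distinct, so no renaming is needed.
Extract every quantifier outward, since the variables are now distinct and don't occur free across branches:
  \forall y\, \forall z\, \exists v\, \forall u\, \forall q\, (\neg G(y) \land G(z) \land D(v,v) \lor \neg G(u) \lor G(q))
The quantifier \exists z sits under an odd number of negations (counting the antecedent side of each →), so it flips to \forall z.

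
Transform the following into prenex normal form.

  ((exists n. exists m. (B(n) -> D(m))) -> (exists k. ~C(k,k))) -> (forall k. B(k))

exists n. exists m. forall k. forall z. ((~B(n) | D(m)) & C(k,k) | B(z))

First replace A → B with ¬A ∨ B.
  ~(~(exists n. exists m. (~B(n) | D(m))) | (exists k. ~C(k,k))) | (forall k. B(k))
Drive negations inward (¬∀x A ≡ ∃x ¬A, ¬∃x A ≡ ∀x ¬A, De Morgan for ∧/∨):
  (exists n. exists m. (~B(n) | D(m))) & (forall k. C(k,k)) | (forall k. B(k))
Give each quantifier a distinct variable: k↦z.
  (exists n. exists m. (~B(n) | D(m))) & (forall k. C(k,k)) | (forall z. B(z))
Extract every quantifier outward, since the variables are now distinct and don't occur free across branches:
  exists n. exists m. forall k. forall z. ((~B(n) | D(m)) & C(k,k) | B(z))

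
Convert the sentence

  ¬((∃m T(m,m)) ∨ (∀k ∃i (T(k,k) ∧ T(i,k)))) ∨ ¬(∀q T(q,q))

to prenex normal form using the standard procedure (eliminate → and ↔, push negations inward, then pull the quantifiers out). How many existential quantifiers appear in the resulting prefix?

2

Push ¬ through the quantifiers and connectives to reach negation normal form:
  (∀m ¬T(m,m)) ∧ (∃k ∀i (¬T(k,k) ∨ ¬T(i,k))) ∨ (∃q ¬T(q,q))
Finally move all quantifiers to the prefix:
  ∀m ∃k ∀i ∃q (¬T(m,m) ∧ (¬T(k,k) ∨ ¬T(i,k)) ∨ ¬T(q,q))
The prefix is ∀m ∃k ∀i ∃q: 2 universal, 2 existential.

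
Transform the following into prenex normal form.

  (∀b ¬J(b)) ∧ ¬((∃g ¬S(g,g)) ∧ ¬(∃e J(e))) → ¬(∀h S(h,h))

First replace A → B with ¬A ∨ B.
  ¬((∀b ¬J(b)) ∧ ¬((∃g ¬S(g,g)) ∧ ¬(∃e J(e)))) ∨ ¬(∀h S(h,h))
Drive negations inward (¬∀x A ≡ ∃x ¬A, ¬∃x A ≡ ∀x ¬A, De Morgan for ∧/∨):
  (∃b J(b)) ∨ (∃g ¬S(g,g)) ∧ (∀e ¬J(e)) ∨ (∃h ¬S(h,h))
Extract every quantifier outward, since the variables are now distinct and don't occur free across branches:
  ∃b ∃g ∀e ∃h (J(b) ∨ ¬S(g,g) ∧ ¬J(e) ∨ ¬S(h,h))

∃b ∃g ∀e ∃h (J(b) ∨ ¬S(g,g) ∧ ¬J(e) ∨ ¬S(h,h))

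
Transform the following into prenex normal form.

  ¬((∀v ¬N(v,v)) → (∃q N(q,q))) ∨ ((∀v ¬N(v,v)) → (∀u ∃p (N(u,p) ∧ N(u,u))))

Rewrite implications/biconditionals: A → B as ¬A ∨ B.
  ¬(¬(∀v ¬N(v,v)) ∨ (∃q N(q,q))) ∨ ¬(∀v ¬N(v,v)) ∨ (∀u ∃p (N(u,p) ∧ N(u,u)))
Move each ¬ inward, flipping quantifiers it crosses:
  (∀v ¬N(v,v)) ∧ (∀q ¬N(q,q)) ∨ (∃v N(v,v)) ∨ (∀u ∃p (N(u,p) ∧ N(u,u)))
Rename bound variables to avoid capture: v↦x1.
  (∀v ¬N(v,v)) ∧ (∀q ¬N(q,q)) ∨ (∃x1 N(x1,x1)) ∨ (∀u ∃p (N(u,p) ∧ N(u,u)))
Finally move all quantifiers to the prefix:
  ∀v ∀q ∃x1 ∀u ∃p (¬N(v,v) ∧ ¬N(q,q) ∨ N(x1,x1) ∨ N(u,p) ∧ N(u,u))

∀v ∀q ∃x1 ∀u ∃p (¬N(v,v) ∧ ¬N(q,q) ∨ N(x1,x1) ∨ N(u,p) ∧ N(u,u))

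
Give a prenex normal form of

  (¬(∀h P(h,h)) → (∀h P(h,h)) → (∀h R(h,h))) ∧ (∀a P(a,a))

Rewrite implications/biconditionals: A → B as ¬A ∨ B.
  (¬¬(∀h P(h,h)) ∨ ¬(∀h P(h,h)) ∨ (∀h R(h,h))) ∧ (∀a P(a,a))
Push ¬ through the quantifiers and connectives to reach negation normal form:
  ((∀h P(h,h)) ∨ (∃h ¬P(h,h)) ∨ (∀h R(h,h))) ∧ (∀a P(a,a))
Give each quantifier a distinct variable: h↦z1, h↦u1.
  ((∀h P(h,h)) ∨ (∃z1 ¬P(z1,z1)) ∨ (∀u1 R(u1,u1))) ∧ (∀a P(a,a))
Finally move all quantifiers to the prefix:
  ∀h ∃z1 ∀u1 ∀a ((P(h,h) ∨ ¬P(z1,z1) ∨ R(u1,u1)) ∧ P(a,a))

∀h ∃z1 ∀u1 ∀a ((P(h,h) ∨ ¬P(z1,z1) ∨ R(u1,u1)) ∧ P(a,a))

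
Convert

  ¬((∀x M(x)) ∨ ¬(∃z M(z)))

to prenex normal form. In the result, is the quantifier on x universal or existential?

Move each ¬ inward, flipping quantifiers it crosses:
  (∃x ¬M(x)) ∧ (∃z M(z))
All bound variables are already distinct, so no renaming is needed.
Pull the quantifiers to the front (each side's bound variable is not free in the other side):
  ∃x ∃z (¬M(x) ∧ M(z))
The quantifier ∀x sits under an odd number of negations, so it flips to ∃x.

existential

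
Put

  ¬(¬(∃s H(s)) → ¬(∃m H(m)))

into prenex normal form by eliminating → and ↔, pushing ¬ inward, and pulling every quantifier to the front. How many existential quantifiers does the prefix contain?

1

Rewrite implications/biconditionals: A → B as ¬A ∨ B.
  ¬(¬¬(∃s H(s)) ∨ ¬(∃m H(m)))
Drive negations inward (¬∀x A ≡ ∃x ¬A, ¬∃x A ≡ ∀x ¬A, De Morgan for ∧/∨):
  (∀s ¬H(s)) ∧ (∃m H(m))
All bound variables are already distinct, so no renaming is needed.
Extract every quantifier outward, since the variables are now distinct and don't occur free across branches:
  ∀s ∃m (¬H(s) ∧ H(m))
The prefix is ∀s ∃m: 1 universal, 1 existential.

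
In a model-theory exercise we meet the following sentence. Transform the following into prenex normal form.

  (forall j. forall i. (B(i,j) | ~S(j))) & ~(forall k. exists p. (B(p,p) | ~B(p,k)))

Push ¬ through the quantifiers and connectives to reach negation normal form:
  (forall j. forall i. (B(i,j) | ~S(j))) & (exists k. forall p. (~B(p,p) & B(p,k)))
All bound variables are already distinct, so no renaming is needed.
Finally move all quantifiers to the prefix:
  forall j. forall i. exists k. forall p. ((B(i,j) | ~S(j)) & ~B(p,p) & B(p,k))

forall j. forall i. exists k. forall p. ((B(i,j) | ~S(j)) & ~B(p,p) & B(p,k))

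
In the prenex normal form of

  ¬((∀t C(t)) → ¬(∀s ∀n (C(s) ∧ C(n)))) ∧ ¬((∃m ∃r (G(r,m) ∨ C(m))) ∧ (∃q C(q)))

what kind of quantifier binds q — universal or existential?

Rewrite implications/biconditionals: A → B as ¬A ∨ B.
  ¬(¬(∀t C(t)) ∨ ¬(∀s ∀n (C(s) ∧ C(n)))) ∧ ¬((∃m ∃r (G(r,m) ∨ C(m))) ∧ (∃q C(q)))
Push ¬ through the quantifiers and connectives to reach negation normal form:
  (∀t C(t)) ∧ (∀s ∀n (C(s) ∧ C(n))) ∧ ((∀m ∀r (¬G(r,m) ∧ ¬C(m))) ∨ (∀q ¬C(q)))
All bound variables are already distinct, so no renaming is needed.
Finally move all quantifiers to the prefix:
  ∀t ∀s ∀n ∀m ∀r ∀q (C(t) ∧ C(s) ∧ C(n) ∧ (¬G(r,m) ∧ ¬C(m) ∨ ¬C(q)))
The quantifier ∃q sits under an odd number of negations (counting the antecedent side of each →), so it flips to ∀q.

universal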